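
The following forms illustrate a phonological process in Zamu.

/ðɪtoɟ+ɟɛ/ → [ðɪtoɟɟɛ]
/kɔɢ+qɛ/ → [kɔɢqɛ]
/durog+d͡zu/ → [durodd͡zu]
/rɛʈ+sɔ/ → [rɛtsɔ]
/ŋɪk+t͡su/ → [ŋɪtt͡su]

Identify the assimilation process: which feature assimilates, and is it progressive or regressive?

regressive place assimilation

Underlying /g/ is realised as [d] next to /d͡z/; /d͡z/ itself does not change.
The change velar → alveolar matches the place of the following /d͡z/, identifying this as place assimilation.
Manner and voice are unchanged, so the assimilation is partial, not total.
The other alternating forms pattern the same way: /ʈ/ → [t] before /s/ (retroflex → alveolar, matching alveolar); /k/ → [t] before /t͡s/ (velar → alveolar, matching alveolar) — only place changes, and always toward the following segment.
Nothing changes in [ðɪtoɟɟɛ], [kɔɢqɛ]: there the adjacent consonants already agree in place (/ɟ/ and /ɟ/ are both palatal; /ɢ/ and /q/ are both uvular), so these forms are consistent with the same rule.
The trigger is the following segment, so the direction is regressive (anticipatory).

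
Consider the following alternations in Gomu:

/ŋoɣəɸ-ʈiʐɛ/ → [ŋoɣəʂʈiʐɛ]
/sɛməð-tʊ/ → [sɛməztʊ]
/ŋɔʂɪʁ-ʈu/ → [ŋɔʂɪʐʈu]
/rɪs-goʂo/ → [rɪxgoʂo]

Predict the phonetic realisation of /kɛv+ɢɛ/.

[kɛʁɢɛ]

The data show regressive place assimilation: /ɸ/ → [ʂ] before /ʈ/; /ð/ → [z] before /t/; /ʁ/ → [ʐ] before /ʈ/; /s/ → [x] before /g/. In each pair only place changes, matching the following consonant, while manner and voice stay constant.
/v/ is a voiced labiodental fricative. The following trigger /ɢ/ is uvular, so /v/ must become uvular as well.
The voiced uvular fricative is [ʁ], so /v/ → [ʁ].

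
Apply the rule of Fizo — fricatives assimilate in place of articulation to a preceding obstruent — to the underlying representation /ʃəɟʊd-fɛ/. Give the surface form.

/f/ is a voiceless labiodental fricative. The preceding trigger /d/ is alveolar, so /f/ must become alveolar as well.
Changing only its place to alveolar gives [s] — the voiceless alveolar fricative.

[ʃəɟʊdsɛ]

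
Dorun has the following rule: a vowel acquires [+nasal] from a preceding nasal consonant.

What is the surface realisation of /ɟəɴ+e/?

[ɟəɴẽ]

/e/ sits next to the nasal /ɴ/ and is therefore nasalised to [ẽ].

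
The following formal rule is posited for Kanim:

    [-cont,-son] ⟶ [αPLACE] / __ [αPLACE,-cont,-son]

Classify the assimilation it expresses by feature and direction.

regressive place assimilation

The rule copies the place features (abbreviated [PLACE]) from the environment onto the target, so the assimilating feature is place.
Since the environment is written after the underscore, the trigger follows the target; the direction is regressive.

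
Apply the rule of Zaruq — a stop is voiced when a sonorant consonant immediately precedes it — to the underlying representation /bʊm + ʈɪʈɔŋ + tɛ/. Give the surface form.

[bʊmɖɪʈɔŋdɛ]

/ʈ/ is a voiceless retroflex stop. The preceding trigger /m/ is voiced, so /ʈ/ must become voiced as well.
Changing only its voicing to voiced gives [ɖ] — the voiced retroflex stop.
At the second juncture, /t/ likewise becomes [d] adjacent to /ŋ/.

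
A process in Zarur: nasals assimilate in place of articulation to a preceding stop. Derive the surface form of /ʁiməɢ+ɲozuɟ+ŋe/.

[ʁiməɢɴozuɟɲe]

/ɲ/ is a voiced palatal nasal. The preceding trigger /ɢ/ is uvular, so /ɲ/ must become uvular as well.
The voiced uvular nasal is [ɴ], so /ɲ/ → [ɴ].
At the second juncture, /ŋ/ likewise becomes [ɲ] adjacent to /ɟ/.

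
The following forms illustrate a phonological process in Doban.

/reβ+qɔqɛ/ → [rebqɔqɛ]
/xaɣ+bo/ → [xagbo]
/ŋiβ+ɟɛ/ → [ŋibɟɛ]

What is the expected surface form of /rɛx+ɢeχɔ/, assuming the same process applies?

The data show regressive manner assimilation: /β/ → [b] before /q/; /ɣ/ → [g] before /b/; /β/ → [b] before /ɟ/. In each pair only manner changes, matching the following consonant, while place and voice stay constant.
The rule targets /x/ (voiceless velar fricative), which sits before the trigger /ɢ/ (stop).
Changing only its manner to stop gives [k] — the voiceless velar stop.

[rɛkɢeχɔ]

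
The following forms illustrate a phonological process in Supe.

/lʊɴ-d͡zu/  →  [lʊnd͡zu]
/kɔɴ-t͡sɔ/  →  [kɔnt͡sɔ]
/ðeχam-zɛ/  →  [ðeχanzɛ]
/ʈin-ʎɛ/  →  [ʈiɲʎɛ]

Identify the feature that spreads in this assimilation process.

Underlying /ɴ/ is realised as [n] next to /d͡z/; /d͡z/ itself does not change.
The change uvular → alveolar matches the place of the following /d͡z/, identifying this as place assimilation.
Checking the remaining alternations: /ɴ/ → [n] before /t͡s/ (uvular → alveolar, matching alveolar); /m/ → [n] before /z/ (bilabial → alveolar, matching alveolar); /n/ → [ɲ] before /ʎ/ (alveolar → palatal, matching palatal) — only place changes, and always toward the following segment.

place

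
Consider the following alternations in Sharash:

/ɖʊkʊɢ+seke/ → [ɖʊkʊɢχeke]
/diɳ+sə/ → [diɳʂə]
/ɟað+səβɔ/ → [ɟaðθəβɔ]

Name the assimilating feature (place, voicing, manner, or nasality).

place

The segment that alternates is /s/, which surfaces as [χ] when adjacent to /ɢ/.
The change alveolar → uvular matches the place of the preceding /ɢ/, identifying this as place assimilation.
The other alternating forms pattern the same way: /s/ → [ʂ] after /ɳ/ (alveolar → retroflex, matching retroflex); /s/ → [θ] after /ð/ (alveolar → dental, matching dental) — only place changes, and always toward the preceding segment.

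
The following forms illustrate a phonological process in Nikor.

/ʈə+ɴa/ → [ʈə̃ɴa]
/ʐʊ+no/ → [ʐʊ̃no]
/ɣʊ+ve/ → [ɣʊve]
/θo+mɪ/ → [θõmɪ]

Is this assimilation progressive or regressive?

regressive

The vowel /ə/ surfaces as nasalised [ə̃] next to the following nasal /ɴ/ — it has acquired the [+nasal] feature of its neighbour.
Likewise in the remaining data: /ʊ/ → [ʊ̃] before /n/; /o/ → [õ] before /m/ — each time a vowel is nasalised next to a following nasal.
No change occurs in [ɣʊve] because the vowel at the boundary is adjacent to an oral consonant, not a nasal (/ʊ/ next to /v/).
Because the conditioning nasal is to the right of the vowel that changes, the process is regressive (anticipatory).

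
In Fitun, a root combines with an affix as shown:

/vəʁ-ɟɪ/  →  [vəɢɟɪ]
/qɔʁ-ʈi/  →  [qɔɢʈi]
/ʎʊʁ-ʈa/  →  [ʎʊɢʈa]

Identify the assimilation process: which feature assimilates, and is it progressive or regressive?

Comparing underlying and surface forms, /ʁ/ → [ɢ] is the alternation; the neighbouring /ɟ/ is constant.
/ʁ/ is a fricative while /ɟ/ is a stop; the output [ɢ] is a stop, matching the trigger — so the feature that spreads is manner.
Place and voice are unchanged, so the assimilation is partial, not total.
The same holds elsewhere in the data: /ʁ/ → [ɢ] before /ʈ/ (fricative → stop, matching a stop) — only manner changes, and always toward the following segment.
The trigger is the following segment, so the direction is regressive (anticipatory).

regressive manner assimilation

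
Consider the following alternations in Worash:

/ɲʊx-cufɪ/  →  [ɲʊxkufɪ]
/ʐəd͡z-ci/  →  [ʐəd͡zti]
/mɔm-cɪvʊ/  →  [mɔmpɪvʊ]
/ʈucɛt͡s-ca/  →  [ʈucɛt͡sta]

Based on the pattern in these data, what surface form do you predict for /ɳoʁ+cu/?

The data show progressive place assimilation: /c/ → [k] after /x/; /c/ → [t] after /d͡z/; /c/ → [p] after /m/; /c/ → [t] after /t͡s/. In each pair only place changes, matching the preceding consonant, while manner and voice stay constant.
The rule targets /c/ (voiceless palatal stop), which sits after the trigger /ʁ/ (uvular).
Changing only its place to uvular gives [q] — the voiceless uvular stop.

[ɳoʁqu]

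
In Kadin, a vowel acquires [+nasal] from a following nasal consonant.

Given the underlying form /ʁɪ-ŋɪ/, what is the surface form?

[ʁɪ̃ŋɪ]

The vowel /ɪ/ is adjacent to the following nasal /ŋ/, so it acquires [+nasal] and surfaces as [ɪ̃].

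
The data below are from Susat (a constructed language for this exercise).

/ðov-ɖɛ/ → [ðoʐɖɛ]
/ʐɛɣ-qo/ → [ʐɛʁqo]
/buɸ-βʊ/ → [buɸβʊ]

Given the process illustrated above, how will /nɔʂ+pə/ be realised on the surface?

[nɔɸpə]

The data show regressive place assimilation: /v/ → [ʐ] before /ɖ/; /ɣ/ → [ʁ] before /q/. In each pair only place changes, matching the following consonant, while manner and voice stay constant.
Nothing changes in [buɸβʊ]: there the adjacent consonants already agree in place (/ɸ/ and /β/ are both bilabial), so this form is consistent with the same rule.
/ʂ/ is a voiceless retroflex fricative. The following trigger /p/ is bilabial, so /ʂ/ must become bilabial as well.
The voiceless bilabial fricative is [ɸ], so /ʂ/ → [ɸ].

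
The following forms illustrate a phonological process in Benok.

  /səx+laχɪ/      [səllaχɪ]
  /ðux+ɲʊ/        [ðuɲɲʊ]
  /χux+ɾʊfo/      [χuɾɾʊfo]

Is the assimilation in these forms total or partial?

total assimilation

Comparing underlying and surface forms, /x/ → [l] is the alternation; the neighbouring /l/ is constant.
The output [l] is identical to the trigger /l/ — every feature (place, manner, voicing) has been copied — so this is total assimilation.
The remaining alternations confirm this: /x/ → [ɲ] before /ɲ/; /x/ → [ɾ] before /ɾ/ — in each case the output is a copy of the following consonant.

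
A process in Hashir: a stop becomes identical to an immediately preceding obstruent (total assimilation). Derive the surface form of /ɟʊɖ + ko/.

[ɟʊɖɖo]

/k/ is the segment targeted by the rule; it sits immediately after /ɖ/, so it assimilates completely and surfaces as [ɖ].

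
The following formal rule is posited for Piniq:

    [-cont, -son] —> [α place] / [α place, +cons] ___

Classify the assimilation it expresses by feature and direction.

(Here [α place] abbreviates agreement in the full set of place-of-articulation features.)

progressive place assimilation

The shared variable α links the value of the place features (abbreviated [place]) on the target to the same value on the neighbouring segment, so place is the feature that assimilates.
The conditioning segment sits to the left of the focus bar, meaning the trigger precedes the segment that changes — progressive assimilation.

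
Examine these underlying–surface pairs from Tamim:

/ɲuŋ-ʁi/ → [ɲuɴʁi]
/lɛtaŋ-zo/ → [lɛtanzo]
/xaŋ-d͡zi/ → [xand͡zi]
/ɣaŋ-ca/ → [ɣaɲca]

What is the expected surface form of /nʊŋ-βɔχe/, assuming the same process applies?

[nʊmβɔχe]

The data show regressive place assimilation: /ŋ/ → [ɴ] before /ʁ/; /ŋ/ → [n] before /z/; /ŋ/ → [n] before /d͡z/; /ŋ/ → [ɲ] before /c/. In each pair only place changes, matching the following consonant, while manner and voice stay constant.
/ŋ/ is a voiced velar nasal. The following trigger /β/ is bilabial, so /ŋ/ must become bilabial as well.
Changing only its place to bilabial gives [m] — the voiced bilabial nasal.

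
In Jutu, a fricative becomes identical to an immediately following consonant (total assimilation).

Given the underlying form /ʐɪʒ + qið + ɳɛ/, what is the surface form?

/ʒ/ is the segment targeted by the rule; it sits immediately before /q/, so it assimilates completely and surfaces as [q].
At the second juncture, /ð/ likewise becomes [ɳ] adjacent to /ɳ/.

[ʐɪqqiɳɳɛ]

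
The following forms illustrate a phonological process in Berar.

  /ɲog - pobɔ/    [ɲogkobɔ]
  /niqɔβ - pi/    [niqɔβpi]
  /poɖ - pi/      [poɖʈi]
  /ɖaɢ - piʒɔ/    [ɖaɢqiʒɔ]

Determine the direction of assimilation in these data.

The segment that alternates is /p/, which surfaces as [k] when adjacent to /g/.
/p/ is bilabial while /g/ is velar; the output [k] is velar, matching the trigger — so the feature that spreads is place.
Checking the remaining alternations: /p/ → [ʈ] after /ɖ/ (bilabial → retroflex, matching retroflex); /p/ → [q] after /ɢ/ (bilabial → uvular, matching uvular) — only place changes, and always toward the preceding segment.
No alternation appears in [niqɔβpi]: there the adjacent consonants already agree in place (/p/ and /β/ are both bilabial), so this form is consistent with the same rule.
Since the segment that changes follows the conditioning segment, the assimilation is progressive.

progressive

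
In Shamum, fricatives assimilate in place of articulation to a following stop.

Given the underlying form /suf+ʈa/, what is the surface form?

The rule targets /f/ (voiceless labiodental fricative), which sits before the trigger /ʈ/ (retroflex).
The voiceless retroflex fricative is [ʂ], so /f/ → [ʂ].

[suʂʈa]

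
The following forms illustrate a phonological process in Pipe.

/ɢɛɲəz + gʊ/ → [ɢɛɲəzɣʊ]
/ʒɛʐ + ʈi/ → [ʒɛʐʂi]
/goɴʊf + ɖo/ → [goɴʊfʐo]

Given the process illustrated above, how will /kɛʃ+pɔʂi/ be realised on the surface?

[kɛʃɸɔʂi]

The data show progressive manner assimilation: /g/ → [ɣ] after /z/; /ʈ/ → [ʂ] after /ʐ/; /ɖ/ → [ʐ] after /f/. In each pair only manner changes, matching the preceding consonant, while place and voice stay constant.
/p/ is a voiceless bilabial stop. The preceding trigger /ʃ/ is a fricative, so /p/ must become a fricative as well.
A voiceless bilabial fricative is [ɸ], so the surface segment is [ɸ].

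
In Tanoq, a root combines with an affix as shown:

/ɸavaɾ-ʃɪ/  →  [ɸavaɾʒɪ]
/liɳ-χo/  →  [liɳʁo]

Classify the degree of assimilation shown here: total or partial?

Underlying /ʃ/ is realised as [ʒ] next to /ɾ/; /ɾ/ itself does not change.
/ʃ/ is voiceless while /ɾ/ is voiced; the output [ʒ] is voiced, matching the trigger — so the feature that spreads is voicing.
Place and manner are unchanged, so the assimilation is partial, not total.
The other alternating form patterns the same way: /χ/ → [ʁ] after /ɳ/ (voiceless → voiced, matching voiced) — only voicing changes, and always toward the preceding segment.

partial assimilation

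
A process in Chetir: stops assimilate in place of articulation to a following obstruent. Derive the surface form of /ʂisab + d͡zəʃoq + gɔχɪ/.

/b/ is a voiced bilabial stop. The following trigger /d͡z/ is alveolar, so /b/ must become alveolar as well.
Changing only its place to alveolar gives [d] — the voiced alveolar stop.
At the second juncture, /q/ likewise becomes [k] adjacent to /g/.

[ʂisadd͡zəʃokgɔχɪ]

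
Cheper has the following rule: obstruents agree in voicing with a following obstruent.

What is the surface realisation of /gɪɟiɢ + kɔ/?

[gɪɟiqkɔ]

The rule targets /ɢ/ (voiced uvular stop), which sits before the trigger /k/ (voiceless).
Changing only its voicing to voiceless gives [q] — the voiceless uvular stop.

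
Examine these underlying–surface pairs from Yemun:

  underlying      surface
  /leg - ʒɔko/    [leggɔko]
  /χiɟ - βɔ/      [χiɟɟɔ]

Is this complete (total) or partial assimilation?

Comparing underlying and surface forms, /ʒ/ → [g] is the alternation; the neighbouring /g/ is constant.
The output [g] is identical to the trigger /g/ — every feature (place, manner, voicing) has been copied — so this is total assimilation.
The other form behaves the same way: /β/ → [ɟ] after /ɟ/ — in each case the output is a copy of the preceding consonant.

total assimilation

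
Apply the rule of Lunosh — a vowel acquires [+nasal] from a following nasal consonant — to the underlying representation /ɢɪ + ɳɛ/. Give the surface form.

The vowel /ɪ/ is adjacent to the following nasal /ɳ/, so it acquires [+nasal] and surfaces as [ɪ̃].

[ɢɪ̃ɳɛ]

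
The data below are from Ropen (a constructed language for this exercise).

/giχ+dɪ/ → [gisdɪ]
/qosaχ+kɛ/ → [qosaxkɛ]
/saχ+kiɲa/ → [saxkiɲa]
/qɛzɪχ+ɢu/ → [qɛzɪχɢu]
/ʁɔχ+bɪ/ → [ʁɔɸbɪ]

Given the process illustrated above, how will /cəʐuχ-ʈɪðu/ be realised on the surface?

The data show regressive place assimilation: /χ/ → [s] before /d/; /χ/ → [x] before /k/; /χ/ → [ɸ] before /b/. In each pair only place changes, matching the following consonant, while manner and voice stay constant.
Nothing changes in [qɛzɪχɢu]: there the adjacent consonants already agree in place (/χ/ and /ɢ/ are both uvular), so this form is consistent with the same rule.
The rule targets /χ/ (voiceless uvular fricative), which sits before the trigger /ʈ/ (retroflex).
Changing only its place to retroflex gives [ʂ] — the voiceless retroflex fricative.

[cəʐuʂʈɪðu]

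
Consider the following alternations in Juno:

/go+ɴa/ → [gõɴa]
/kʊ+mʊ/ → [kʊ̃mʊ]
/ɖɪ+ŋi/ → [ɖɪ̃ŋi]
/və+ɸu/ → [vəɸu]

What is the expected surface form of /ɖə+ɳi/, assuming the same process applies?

The data show regressive nasality assimilation (vowel nasalisation): /o/ → [õ] before /ɴ/; /ʊ/ → [ʊ̃] before /m/; /ɪ/ → [ɪ̃] before /ŋ/ — a vowel is nasalised by an immediately following nasal consonant.
No change occurs in [vəɸu] because the vowel at the boundary is adjacent to an oral consonant, not a nasal (/ə/ next to /ɸ/).
/ə/ sits next to the nasal /ɳ/ and is therefore nasalised to [ə̃].

[ɖə̃ɳi]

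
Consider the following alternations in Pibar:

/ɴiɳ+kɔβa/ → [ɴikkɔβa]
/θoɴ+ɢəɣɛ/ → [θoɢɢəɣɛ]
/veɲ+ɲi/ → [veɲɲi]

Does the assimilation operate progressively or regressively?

regressive

Underlying /ɳ/ is realised as [k] next to /k/; /k/ itself does not change.
The output [k] is identical to the trigger /k/ — every feature (place, manner, voicing) has been copied — so this is total assimilation.
The other form behaves the same way: /ɴ/ → [ɢ] before /ɢ/ — in each case the output is a copy of the following consonant.
In [veɲɲi] the two consonants at the boundary are already identical (/ɲ/ + /ɲ/), so the rule applies vacuously and nothing changes.
Since the segment that changes precedes the conditioning segment, the assimilation is regressive.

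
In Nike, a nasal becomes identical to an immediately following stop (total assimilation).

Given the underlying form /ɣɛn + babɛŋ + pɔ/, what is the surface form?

[ɣɛbbabɛppɔ]

/n/ is the segment targeted by the rule; it sits immediately before /b/, so it assimilates completely and surfaces as [b].
At the second juncture, /ŋ/ likewise becomes [p] adjacent to /p/.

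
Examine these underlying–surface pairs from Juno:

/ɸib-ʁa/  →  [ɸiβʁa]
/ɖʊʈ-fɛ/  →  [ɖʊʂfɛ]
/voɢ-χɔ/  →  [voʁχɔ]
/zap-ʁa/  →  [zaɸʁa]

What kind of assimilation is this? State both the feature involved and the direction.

regressive manner assimilation

Underlying /b/ is realised as [β] next to /ʁ/; /ʁ/ itself does not change.
/b/ is a stop while /ʁ/ is a fricative; the output [β] is a fricative, matching the trigger — so the feature that spreads is manner.
Place and voice are unchanged, so the assimilation is partial, not total.
Checking the remaining alternations: /ʈ/ → [ʂ] before /f/ (stop → fricative, matching a fricative); /ɢ/ → [ʁ] before /χ/ (stop → fricative, matching a fricative); /p/ → [ɸ] before /ʁ/ (stop → fricative, matching a fricative) — only manner changes, and always toward the following segment.
The trigger is the following segment, so the direction is regressive (anticipatory).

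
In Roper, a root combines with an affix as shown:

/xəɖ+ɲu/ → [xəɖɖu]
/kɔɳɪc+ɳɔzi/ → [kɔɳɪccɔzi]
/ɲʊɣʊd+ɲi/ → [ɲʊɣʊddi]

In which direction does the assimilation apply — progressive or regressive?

Underlying /ɲ/ is realised as [ɖ] next to /ɖ/; /ɖ/ itself does not change.
The output [ɖ] is identical to the trigger /ɖ/ — every feature (place, manner, voicing) has been copied — so this is total assimilation.
The other forms behave the same way: /ɳ/ → [c] after /c/; /ɲ/ → [d] after /d/ — in each case the output is a copy of the preceding consonant.
The trigger is the preceding segment, so the direction is progressive (perseverative).

progressive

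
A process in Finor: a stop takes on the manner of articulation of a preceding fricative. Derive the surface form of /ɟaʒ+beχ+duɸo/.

/b/ is a voiced bilabial stop. The preceding trigger /ʒ/ is a fricative, so /b/ must become a fricative as well.
Changing only its manner to fricative gives [β] — the voiced bilabial fricative.
The same rule applies at the second boundary: /d/ → [z] next to /χ/.

[ɟaʒβeχzuɸo]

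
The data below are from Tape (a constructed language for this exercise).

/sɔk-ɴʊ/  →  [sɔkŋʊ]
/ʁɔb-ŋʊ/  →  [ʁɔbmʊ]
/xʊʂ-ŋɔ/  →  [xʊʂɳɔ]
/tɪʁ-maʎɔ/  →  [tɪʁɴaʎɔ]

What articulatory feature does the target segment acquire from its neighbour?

Comparing underlying and surface forms, /ɴ/ → [ŋ] is the alternation; the neighbouring /k/ is constant.
/ɴ/ is uvular while /k/ is velar; the output [ŋ] is velar, matching the trigger — so the feature that spreads is place.
The same holds elsewhere in the data: /ŋ/ → [m] after /b/ (velar → bilabial, matching bilabial); /ŋ/ → [ɳ] after /ʂ/ (velar → retroflex, matching retroflex); /m/ → [ɴ] after /ʁ/ (bilabial → uvular, matching uvular) — only place changes, and always toward the preceding segment.

place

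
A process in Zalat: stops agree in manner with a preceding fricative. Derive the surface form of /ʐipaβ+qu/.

/q/ is a voiceless uvular stop. The preceding trigger /β/ is a fricative, so /q/ must become a fricative as well.
A voiceless uvular fricative is [χ], so the surface segment is [χ].

[ʐipaβχu]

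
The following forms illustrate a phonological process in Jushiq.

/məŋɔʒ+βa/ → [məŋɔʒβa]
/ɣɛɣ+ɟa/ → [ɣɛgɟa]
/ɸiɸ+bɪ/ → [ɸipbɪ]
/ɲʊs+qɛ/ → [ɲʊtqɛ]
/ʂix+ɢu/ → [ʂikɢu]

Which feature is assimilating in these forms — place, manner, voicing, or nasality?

manner

The segment that alternates is /ɣ/, which surfaces as [g] when adjacent to /ɟ/.
/ɣ/ is a fricative while /ɟ/ is a stop; the output [g] is a stop, matching the trigger — so the feature that spreads is manner.
Checking the remaining alternations: /ɸ/ → [p] before /b/ (fricative → stop, matching a stop); /s/ → [t] before /q/ (fricative → stop, matching a stop); /x/ → [k] before /ɢ/ (fricative → stop, matching a stop) — only manner changes, and always toward the following segment.
Nothing changes in [məŋɔʒβa]: there the adjacent consonants already agree in manner (/ʒ/ and /β/ are both fricatives), so this form is consistent with the same rule.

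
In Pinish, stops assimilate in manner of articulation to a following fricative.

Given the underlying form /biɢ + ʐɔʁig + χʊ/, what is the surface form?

The rule targets /ɢ/ (voiced uvular stop), which sits before the trigger /ʐ/ (fricative).
The voiced uvular fricative is [ʁ], so /ɢ/ → [ʁ].
The same rule applies at the second boundary: /g/ → [ɣ] next to /χ/.

[biʁʐɔʁiɣχʊ]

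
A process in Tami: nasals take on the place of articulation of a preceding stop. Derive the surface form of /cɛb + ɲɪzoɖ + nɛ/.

[cɛbmɪzoɖɳɛ]

/ɲ/ is a voiced palatal nasal. The preceding trigger /b/ is bilabial, so /ɲ/ must become bilabial as well.
The voiced bilabial nasal is [m], so /ɲ/ → [m].
The same rule applies at the second boundary: /n/ → [ɳ] next to /ɖ/.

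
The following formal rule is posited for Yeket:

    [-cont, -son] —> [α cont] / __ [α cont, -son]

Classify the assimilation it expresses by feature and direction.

regressive manner assimilation

The rule copies [cont] (continuancy) from the environment onto the target stops; since [±cont] encodes the stop/fricative manner contrast, the assimilating dimension is manner.
The conditioning segment sits to the right of the focus bar, meaning the trigger follows the segment that changes — regressive assimilation.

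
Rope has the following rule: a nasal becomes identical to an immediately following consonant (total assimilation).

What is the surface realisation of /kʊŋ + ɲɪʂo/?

[kʊɲɲɪʂo]

/ŋ/ is the segment targeted by the rule; it sits immediately before /ɲ/, so it assimilates completely and surfaces as [ɲ].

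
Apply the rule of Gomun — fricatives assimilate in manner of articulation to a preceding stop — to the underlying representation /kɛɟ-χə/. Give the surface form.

/χ/ is a voiceless uvular fricative. The preceding trigger /ɟ/ is a stop, so /χ/ must become a stop as well.
The voiceless uvular stop is [q], so /χ/ → [q].

[kɛɟqə]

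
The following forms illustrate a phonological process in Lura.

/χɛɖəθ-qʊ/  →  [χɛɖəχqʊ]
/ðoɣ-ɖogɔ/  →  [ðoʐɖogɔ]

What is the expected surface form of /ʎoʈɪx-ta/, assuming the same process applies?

[ʎoʈɪsta]

The data show regressive place assimilation: /θ/ → [χ] before /q/; /ɣ/ → [ʐ] before /ɖ/. In each pair only place changes, matching the following consonant, while manner and voice stay constant.
The rule targets /x/ (voiceless velar fricative), which sits before the trigger /t/ (alveolar).
A voiceless alveolar fricative is [s], so the surface segment is [s].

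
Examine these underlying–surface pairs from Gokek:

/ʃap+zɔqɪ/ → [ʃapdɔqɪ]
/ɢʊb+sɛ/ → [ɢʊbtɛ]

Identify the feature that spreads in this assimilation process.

The segment that alternates is /z/, which surfaces as [d] when adjacent to /p/.
The change fricative → stop matches the manner of the preceding /p/, identifying this as manner assimilation.
The same holds elsewhere in the data: /s/ → [t] after /b/ (fricative → stop, matching a stop) — only manner changes, and always toward the preceding segment.

manner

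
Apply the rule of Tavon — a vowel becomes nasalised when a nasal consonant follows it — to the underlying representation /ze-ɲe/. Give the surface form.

The vowel /e/ is adjacent to the following nasal /ɲ/, so it acquires [+nasal] and surfaces as [ẽ].

[zẽɲe]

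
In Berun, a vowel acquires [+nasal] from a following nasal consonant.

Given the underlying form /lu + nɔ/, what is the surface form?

The vowel /u/ is adjacent to the following nasal /n/, so it acquires [+nasal] and surfaces as [ũ].

[lũnɔ]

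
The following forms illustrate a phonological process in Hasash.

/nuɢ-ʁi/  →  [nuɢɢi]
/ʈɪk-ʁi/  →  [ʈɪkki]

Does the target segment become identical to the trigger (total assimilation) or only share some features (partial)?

Underlying /ʁ/ is realised as [k] next to /k/; /k/ itself does not change.
The output [k] is identical to the trigger /k/ — every feature (place, manner, voicing) has been copied — so this is total assimilation.
The other form behaves the same way: /ʁ/ → [ɢ] after /ɢ/ — in each case the output is a copy of the preceding consonant.

total assimilation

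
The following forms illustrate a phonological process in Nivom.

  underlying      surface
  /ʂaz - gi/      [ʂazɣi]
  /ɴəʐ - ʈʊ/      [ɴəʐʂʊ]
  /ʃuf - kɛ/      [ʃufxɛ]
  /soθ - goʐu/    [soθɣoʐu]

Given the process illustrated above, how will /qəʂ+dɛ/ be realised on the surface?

The data show progressive manner assimilation: /g/ → [ɣ] after /z/; /ʈ/ → [ʂ] after /ʐ/; /k/ → [x] after /f/; /g/ → [ɣ] after /θ/. In each pair only manner changes, matching the preceding consonant, while place and voice stay constant.
/d/ is a voiced alveolar stop. The preceding trigger /ʂ/ is a fricative, so /d/ must become a fricative as well.
The voiced alveolar fricative is [z], so /d/ → [z].

[qəʂzɛ]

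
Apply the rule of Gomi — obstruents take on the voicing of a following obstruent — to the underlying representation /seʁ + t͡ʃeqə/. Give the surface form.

[seχt͡ʃeqə]

/ʁ/ is a voiced uvular fricative. The following trigger /t͡ʃ/ is voiceless, so /ʁ/ must become voiceless as well.
Changing only its voicing to voiceless gives [χ] — the voiceless uvular fricative.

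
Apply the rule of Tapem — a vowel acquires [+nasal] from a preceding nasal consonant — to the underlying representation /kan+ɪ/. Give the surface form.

The vowel /ɪ/ is adjacent to the preceding nasal /n/, so it acquires [+nasal] and surfaces as [ɪ̃].

[kanɪ̃]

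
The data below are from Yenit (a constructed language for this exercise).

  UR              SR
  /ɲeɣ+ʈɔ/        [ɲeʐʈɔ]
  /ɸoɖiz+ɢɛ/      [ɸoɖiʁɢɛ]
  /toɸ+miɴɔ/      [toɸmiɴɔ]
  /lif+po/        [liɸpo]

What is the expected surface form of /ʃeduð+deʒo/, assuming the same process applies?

The data show regressive place assimilation: /ɣ/ → [ʐ] before /ʈ/; /z/ → [ʁ] before /ɢ/; /f/ → [ɸ] before /p/. In each pair only place changes, matching the following consonant, while manner and voice stay constant.
Nothing changes in [toɸmiɴɔ]: there the adjacent consonants already agree in place (/ɸ/ and /m/ are both bilabial), so this form is consistent with the same rule.
/ð/ is a voiced dental fricative. The following trigger /d/ is alveolar, so /ð/ must become alveolar as well.
The voiced alveolar fricative is [z], so /ð/ → [z].

[ʃeduzdeʒo]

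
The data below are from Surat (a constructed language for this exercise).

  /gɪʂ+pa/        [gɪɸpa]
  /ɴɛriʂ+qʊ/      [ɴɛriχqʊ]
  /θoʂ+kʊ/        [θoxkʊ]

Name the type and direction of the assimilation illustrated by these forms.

regressive place assimilation

Comparing underlying and surface forms, /ʂ/ → [ɸ] is the alternation; the neighbouring /p/ is constant.
/ʂ/ is retroflex while /p/ is bilabial; the output [ɸ] is bilabial, matching the trigger — so the feature that spreads is place.
Manner and voice are unchanged, so the assimilation is partial, not total.
Checking the remaining alternations: /ʂ/ → [χ] before /q/ (retroflex → uvular, matching uvular); /ʂ/ → [x] before /k/ (retroflex → velar, matching velar) — only place changes, and always toward the following segment.
Since the segment that changes precedes the conditioning segment, the assimilation is regressive.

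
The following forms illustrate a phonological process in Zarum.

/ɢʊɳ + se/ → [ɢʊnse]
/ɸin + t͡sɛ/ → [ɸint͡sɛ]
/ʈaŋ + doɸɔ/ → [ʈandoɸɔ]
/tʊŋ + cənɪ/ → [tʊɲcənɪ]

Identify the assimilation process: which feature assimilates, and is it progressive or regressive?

Underlying /ɳ/ is realised as [n] next to /s/; /s/ itself does not change.
The change retroflex → alveolar matches the place of the following /s/, identifying this as place assimilation.
Manner and voice are unchanged, so the assimilation is partial, not total.
The other alternating forms pattern the same way: /ŋ/ → [n] before /d/ (velar → alveolar, matching alveolar); /ŋ/ → [ɲ] before /c/ (velar → palatal, matching palatal) — only place changes, and always toward the following segment.
No alternation appears in [ɸint͡sɛ]: there the adjacent consonants already agree in place (/n/ and /t͡s/ are both alveolar), so this form is consistent with the same rule.
The trigger is the following segment, so the direction is regressive (anticipatory).

regressive place assimilation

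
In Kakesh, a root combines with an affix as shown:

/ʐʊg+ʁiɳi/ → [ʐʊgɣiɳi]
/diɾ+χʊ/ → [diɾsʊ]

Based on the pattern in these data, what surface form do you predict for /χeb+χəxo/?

The data show progressive place assimilation: /ʁ/ → [ɣ] after /g/; /χ/ → [s] after /ɾ/. In each pair only place changes, matching the preceding consonant, while manner and voice stay constant.
The rule targets /χ/ (voiceless uvular fricative), which sits after the trigger /b/ (bilabial).
The voiceless bilabial fricative is [ɸ], so /χ/ → [ɸ].

[χebɸəxo]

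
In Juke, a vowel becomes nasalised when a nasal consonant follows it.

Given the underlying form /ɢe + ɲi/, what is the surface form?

The vowel /e/ is adjacent to the following nasal /ɲ/, so it acquires [+nasal] and surfaces as [ẽ].

[ɢẽɲi]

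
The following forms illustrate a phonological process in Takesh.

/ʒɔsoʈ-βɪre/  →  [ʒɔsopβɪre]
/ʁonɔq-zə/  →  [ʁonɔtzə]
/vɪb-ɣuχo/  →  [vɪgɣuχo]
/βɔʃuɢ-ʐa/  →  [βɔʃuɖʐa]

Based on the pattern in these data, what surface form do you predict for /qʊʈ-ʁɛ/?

[qʊqʁɛ]

The data show regressive place assimilation: /ʈ/ → [p] before /β/; /q/ → [t] before /z/; /b/ → [g] before /ɣ/; /ɢ/ → [ɖ] before /ʐ/. In each pair only place changes, matching the following consonant, while manner and voice stay constant.
The rule targets /ʈ/ (voiceless retroflex stop), which sits before the trigger /ʁ/ (uvular).
The voiceless uvular stop is [q], so /ʈ/ → [q].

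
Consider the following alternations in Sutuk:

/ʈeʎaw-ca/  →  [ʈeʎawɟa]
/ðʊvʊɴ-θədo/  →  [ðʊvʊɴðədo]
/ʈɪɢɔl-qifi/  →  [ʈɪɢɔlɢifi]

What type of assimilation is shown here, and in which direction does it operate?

Underlying /c/ is realised as [ɟ] next to /w/; /w/ itself does not change.
The change voiceless → voiced matches the voicing of the preceding /w/, identifying this as voicing assimilation.
Place and manner are unchanged, so the assimilation is partial, not total.
The other alternating forms pattern the same way: /θ/ → [ð] after /ɴ/ (voiceless → voiced, matching voiced); /q/ → [ɢ] after /l/ (voiceless → voiced, matching voiced) — only voicing changes, and always toward the preceding segment.
Since the segment that changes follows the conditioning segment, the assimilation is progressive.

progressive voicing assimilation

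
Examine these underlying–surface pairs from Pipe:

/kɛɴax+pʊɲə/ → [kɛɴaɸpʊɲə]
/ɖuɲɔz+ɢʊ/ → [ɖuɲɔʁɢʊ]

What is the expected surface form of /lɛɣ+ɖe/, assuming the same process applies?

[lɛʐɖe]

The data show regressive place assimilation: /x/ → [ɸ] before /p/; /z/ → [ʁ] before /ɢ/. In each pair only place changes, matching the following consonant, while manner and voice stay constant.
/ɣ/ is a voiced velar fricative. The following trigger /ɖ/ is retroflex, so /ɣ/ must become retroflex as well.
A voiced retroflex fricative is [ʐ], so the surface segment is [ʐ].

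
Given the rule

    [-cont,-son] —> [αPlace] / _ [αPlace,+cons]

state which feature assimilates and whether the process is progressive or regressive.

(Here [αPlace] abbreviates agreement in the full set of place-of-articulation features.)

The rule copies the place features (abbreviated [Place]) from the environment onto the target, so the assimilating feature is place.
The conditioning segment sits to the right of the focus bar, meaning the trigger follows the segment that changes — regressive assimilation.

regressive place assimilation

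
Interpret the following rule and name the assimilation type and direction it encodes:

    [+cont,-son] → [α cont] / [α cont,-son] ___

The shared variable α links the value of [cont] on the target to that of the neighbouring obstruent. [cont] distinguishes stops from fricatives — a manner-of-articulation feature — so this is manner assimilation.
The conditioning segment sits to the left of the focus bar, meaning the trigger precedes the segment that changes — progressive assimilation.

progressive manner assimilation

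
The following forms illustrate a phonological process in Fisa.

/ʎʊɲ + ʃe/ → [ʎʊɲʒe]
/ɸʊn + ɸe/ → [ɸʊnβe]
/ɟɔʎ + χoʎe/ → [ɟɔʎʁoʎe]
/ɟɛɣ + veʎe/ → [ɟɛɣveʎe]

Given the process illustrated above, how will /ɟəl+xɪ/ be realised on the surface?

[ɟəlɣɪ]

The data show progressive voicing assimilation: /ʃ/ → [ʒ] after /ɲ/; /ɸ/ → [β] after /n/; /χ/ → [ʁ] after /ʎ/. In each pair only voicing changes, matching the preceding consonant, while place and manner stay constant.
Nothing changes in [ɟɛɣveʎe]: there the adjacent consonants already agree in voicing (/v/ and /ɣ/ are both voiced), so this form is consistent with the same rule.
The rule targets /x/ (voiceless velar fricative), which sits after the trigger /l/ (voiced).
Changing only its voicing to voiced gives [ɣ] — the voiced velar fricative.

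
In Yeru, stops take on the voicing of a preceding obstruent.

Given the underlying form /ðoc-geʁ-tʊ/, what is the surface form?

[ðockeʁdʊ]

The rule targets /g/ (voiced velar stop), which sits after the trigger /c/ (voiceless).
A voiceless velar stop is [k], so the surface segment is [k].
At the second juncture, /t/ likewise becomes [d] adjacent to /ʁ/.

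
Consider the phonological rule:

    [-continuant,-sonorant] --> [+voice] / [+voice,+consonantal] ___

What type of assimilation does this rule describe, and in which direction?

The structural change is [+voice], and the conditioning segment [+voice,+consonantal] (a voiced consonant) is itself voiced, so the target comes to share the voicing of its neighbour — voicing assimilation.
The conditioning segment sits to the left of the focus bar, meaning the trigger precedes the segment that changes — progressive assimilation.

progressive voicing assimilation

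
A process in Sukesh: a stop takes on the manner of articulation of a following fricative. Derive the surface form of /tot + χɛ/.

[tosχɛ]

/t/ is a voiceless alveolar stop. The following trigger /χ/ is a fricative, so /t/ must become a fricative as well.
The voiceless alveolar fricative is [s], so /t/ → [s].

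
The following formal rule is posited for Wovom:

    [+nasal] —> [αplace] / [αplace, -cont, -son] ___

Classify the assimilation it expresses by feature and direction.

progressive place assimilation

The rule copies the place features (abbreviated [place]) from the environment onto the target, so the assimilating feature is place.
Since the environment is written before the underscore, the trigger precedes the target; the direction is progressive.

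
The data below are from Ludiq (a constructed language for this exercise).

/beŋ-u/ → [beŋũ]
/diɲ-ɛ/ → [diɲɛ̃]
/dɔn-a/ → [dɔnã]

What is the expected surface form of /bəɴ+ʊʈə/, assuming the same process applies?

[bəɴʊ̃ʈə]

The data show progressive nasality assimilation (vowel nasalisation): /u/ → [ũ] after /ŋ/; /ɛ/ → [ɛ̃] after /ɲ/; /a/ → [ã] after /n/ — a vowel is nasalised by an immediately preceding nasal consonant.
The vowel /ʊ/ is adjacent to the preceding nasal /ɴ/, so it acquires [+nasal] and surfaces as [ʊ̃].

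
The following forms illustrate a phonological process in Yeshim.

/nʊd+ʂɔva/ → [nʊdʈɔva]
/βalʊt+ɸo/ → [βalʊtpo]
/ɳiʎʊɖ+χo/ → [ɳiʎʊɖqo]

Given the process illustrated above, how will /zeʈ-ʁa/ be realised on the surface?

[zeʈɢa]

The data show progressive manner assimilation: /ʂ/ → [ʈ] after /d/; /ɸ/ → [p] after /t/; /χ/ → [q] after /ɖ/. In each pair only manner changes, matching the preceding consonant, while place and voice stay constant.
/ʁ/ is a voiced uvular fricative. The preceding trigger /ʈ/ is a stop, so /ʁ/ must become a stop as well.
The voiced uvular stop is [ɢ], so /ʁ/ → [ɢ].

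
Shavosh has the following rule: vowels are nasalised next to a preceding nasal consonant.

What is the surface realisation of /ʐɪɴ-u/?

/u/ sits next to the nasal /ɴ/ and is therefore nasalised to [ũ].

[ʐɪɴũ]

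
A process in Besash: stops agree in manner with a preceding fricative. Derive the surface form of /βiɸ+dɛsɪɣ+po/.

[βiɸzɛsɪɣɸo]

/d/ is a voiced alveolar stop. The preceding trigger /ɸ/ is a fricative, so /d/ must become a fricative as well.
Changing only its manner to fricative gives [z] — the voiced alveolar fricative.
The same rule applies at the second boundary: /p/ → [ɸ] next to /ɣ/.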